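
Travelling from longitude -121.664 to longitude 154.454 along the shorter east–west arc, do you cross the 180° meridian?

Naïve |154.454 − -121.664| = 276.118° > 180°, so the shorter arc goes the other way round — across 180°.
Signed shortest Δλ = ((154.454 − -121.664 + 180) mod 360) − 180 = -83.882°.
Going west by 83.882° from -121.664° passes through 180° before reaching +154.454°.

Yes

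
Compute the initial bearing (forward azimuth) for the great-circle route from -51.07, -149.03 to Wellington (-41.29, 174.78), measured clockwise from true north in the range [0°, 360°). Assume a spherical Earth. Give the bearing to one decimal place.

Δλ = 174.78 − -149.03 = 323.81°; wrapped into (−180°, 180°]: -36.19°.
θ = atan2( sin Δλ · cos φ₂ , cos φ₁ · sin φ₂ − sin φ₁ · cos φ₂ · cos Δλ )
  = atan2(-0.44366, 0.05709) = -82.667° → normalised to [0°, 360°): 277.333°.

277.3°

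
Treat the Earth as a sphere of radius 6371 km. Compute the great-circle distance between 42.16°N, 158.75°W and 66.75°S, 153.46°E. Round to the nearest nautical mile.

6895 nmi

Δλ = 153.46 − -158.75 = 312.21°; wrapped into (−180°, 180°]: -47.79°.
Δφ = -66.75 − 42.16 = -108.91°.
a = sin²(Δφ/2) + cos φ₁ · cos φ₂ · sin²(Δλ/2) = 0.710052.
c = 2·atan2(√a, √(1−a)) = 2.00436 rad → d = 6371·c ≈ 12769.75 km ≈ 6895.11 nmi.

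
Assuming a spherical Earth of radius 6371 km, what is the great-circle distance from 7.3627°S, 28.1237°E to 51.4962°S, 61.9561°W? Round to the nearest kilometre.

Δλ = -61.9561 − 28.1237 = -90.0798°.
Δφ = -51.4962 − -7.3627 = -44.1335°.
a = sin²(Δφ/2) + cos φ₁ · cos φ₂ · sin²(Δλ/2) = 0.450287.
c = 2·atan2(√a, √(1−a)) = 1.47121 rad → d = 6371·c ≈ 9373.05 km.

9373 km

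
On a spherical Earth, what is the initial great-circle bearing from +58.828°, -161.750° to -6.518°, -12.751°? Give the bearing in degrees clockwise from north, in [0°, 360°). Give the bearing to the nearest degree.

Δλ = -12.751 − -161.750 = 148.999°.
θ = atan2( sin Δλ · cos φ₂ , cos φ₁ · sin φ₂ − sin φ₁ · cos φ₂ · cos Δλ )
  = atan2(0.51172, 0.66990) = 37.375° → normalised to [0°, 360°): 37.375°.

37°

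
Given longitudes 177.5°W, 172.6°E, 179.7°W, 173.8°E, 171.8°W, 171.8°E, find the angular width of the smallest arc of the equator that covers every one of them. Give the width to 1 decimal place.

16.4°

Sort the longitudes: -179.7°, -177.5°, -171.8°, +171.8°, +172.6°, +173.8°.
Eastward gaps between consecutive values (wrapping around): 2.2°, 5.7°, 343.6°, 0.8°, 1.2°, 6.5°.
Largest gap = 343.6° ⇒ minimal covering band is its complement: 360° − 343.6° = 16.4°.
Band runs from +171.8° eastward to -171.8°, crossing the antimeridian.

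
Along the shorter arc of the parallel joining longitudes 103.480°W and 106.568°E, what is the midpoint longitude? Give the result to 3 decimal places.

Signed shortest Δλ from -103.480° to +106.568° is -149.952°.
Midpoint longitude = -103.480° + (-149.952°)/2 = -103.480° − 74.976° = -178.456°.
(The naïve average (-103.480 + +106.568)/2 = 1.544° is on the wrong side of the globe.)

178.456°W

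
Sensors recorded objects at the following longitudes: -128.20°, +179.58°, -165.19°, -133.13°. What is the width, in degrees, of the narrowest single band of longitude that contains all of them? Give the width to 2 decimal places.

52.22°

Sort the longitudes: -165.19°, -133.13°, -128.20°, +179.58°.
Eastward gaps between consecutive values (wrapping around): 32.06°, 4.93°, 307.78°, 15.23°.
Largest gap = 307.78° ⇒ minimal covering band is its complement: 360° − 307.78° = 52.22°.
Band runs from +179.58° eastward to -128.20°, crossing the antimeridian.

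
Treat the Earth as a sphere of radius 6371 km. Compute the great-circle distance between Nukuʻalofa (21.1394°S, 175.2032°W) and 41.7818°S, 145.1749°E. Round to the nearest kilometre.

Δλ = 145.1749 − -175.2032 = 320.3781°; wrapped into (−180°, 180°]: -39.6219°.
Δφ = -41.7818 − -21.1394 = -20.6424°.
a = sin²(Δφ/2) + cos φ₁ · cos φ₂ · sin²(Δλ/2) = 0.111990.
c = 2·atan2(√a, √(1−a)) = 0.68247 rad → d = 6371·c ≈ 4347.99 km.

4348 km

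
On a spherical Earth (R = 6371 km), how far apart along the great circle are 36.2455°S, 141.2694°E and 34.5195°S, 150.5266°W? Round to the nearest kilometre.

Δλ = -150.5266 − 141.2694 = -291.7960°; wrapped into (−180°, 180°]: 68.2040°.
Δφ = -34.5195 − -36.2455 = 1.7260°.
a = sin²(Δφ/2) + cos φ₁ · cos φ₂ · sin²(Δλ/2) = 0.209110.
c = 2·atan2(√a, √(1−a)) = 0.94988 rad → d = 6371·c ≈ 6051.69 km.

6052 km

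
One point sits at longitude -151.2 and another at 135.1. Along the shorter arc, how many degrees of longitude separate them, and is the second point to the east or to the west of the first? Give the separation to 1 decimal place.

73.7° west

Raw difference: 135.1 − -151.2 = 286.3°.
Normalise into (−180°, 180°]: 286.3° − 360° = -73.7°.
Negative ⇒ the second point lies to the west; separation 73.7°.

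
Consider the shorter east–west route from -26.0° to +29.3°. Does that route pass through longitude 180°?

Signed shortest Δλ = ((29.3 − -26.0 + 180) mod 360) − 180 = 55.3°.
Going east by 55.3° from -26.0° reaches +29.3° without touching 180°.

No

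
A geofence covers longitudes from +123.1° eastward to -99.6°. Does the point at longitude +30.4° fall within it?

Band width going east from +123.1° to -99.6°: ((-99.6 − 123.1) mod 360) = 137.3°.
Offset of +30.4° east of the west edge: ((30.4 − 123.1) mod 360) = 267.3°.
267.3° > 137.3° ⇒ outside.

No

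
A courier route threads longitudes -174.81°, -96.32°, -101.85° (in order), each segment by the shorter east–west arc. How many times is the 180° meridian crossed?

Leg 1: -174.81° → -96.32°, shortest Δλ = 78.49° (east) — does not cross 180°.
Leg 2: -96.32° → -101.85°, shortest Δλ = -5.53° (west) — does not cross 180°.
Total crossings: 0.

0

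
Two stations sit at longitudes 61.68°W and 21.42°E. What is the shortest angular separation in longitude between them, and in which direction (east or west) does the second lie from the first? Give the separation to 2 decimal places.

Raw difference: 21.42 − -61.68 = 83.1°.
Normalise into (−180°, 180°]: 83.1° stays 83.1°.
Positive ⇒ the second point lies to the east; separation 83.10°.

83.10° east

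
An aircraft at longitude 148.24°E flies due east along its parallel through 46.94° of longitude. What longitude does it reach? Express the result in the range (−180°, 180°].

Start at +148.24°; shift +46.94° → +195.18°.
+195.18° lies outside (−180°, 180°]; subtract 360° → -164.82°.

164.82°W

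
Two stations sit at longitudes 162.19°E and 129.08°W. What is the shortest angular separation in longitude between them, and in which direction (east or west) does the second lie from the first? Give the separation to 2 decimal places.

68.73° east

Raw difference: -129.08 − 162.19 = -291.27°.
Normalise into (−180°, 180°]: -291.27° + 360° = 68.73°.
Positive ⇒ the second point lies to the east; separation 68.73°.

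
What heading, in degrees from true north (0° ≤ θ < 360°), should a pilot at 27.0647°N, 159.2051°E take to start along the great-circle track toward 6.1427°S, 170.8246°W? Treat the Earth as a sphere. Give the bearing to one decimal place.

Δλ = -170.8246 − 159.2051 = -330.0297°; wrapped into (−180°, 180°]: 29.9703°.
θ = atan2( sin Δλ · cos φ₂ , cos φ₁ · sin φ₂ − sin φ₁ · cos φ₂ · cos Δλ )
  = atan2(0.49668, -0.48718) = 134.447° → normalised to [0°, 360°): 134.447°.

134.4°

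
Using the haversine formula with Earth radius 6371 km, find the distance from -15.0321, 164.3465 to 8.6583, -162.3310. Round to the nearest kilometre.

4520 km

Δλ = -162.3310 − 164.3465 = -326.6775°; wrapped into (−180°, 180°]: 33.3225°.
Δφ = 8.6583 − -15.0321 = 23.6904°.
a = sin²(Δφ/2) + cos φ₁ · cos φ₂ · sin²(Δλ/2) = 0.120621.
c = 2·atan2(√a, √(1−a)) = 0.70939 rad → d = 6371·c ≈ 4519.55 km.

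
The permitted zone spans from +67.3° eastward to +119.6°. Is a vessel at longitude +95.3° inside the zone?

Band width going east from +67.3° to +119.6°: ((119.6 − 67.3) mod 360) = 52.3°.
Offset of +95.3° east of the west edge: ((95.3 − 67.3) mod 360) = 28.0°.
28.0° ≤ 52.3° ⇒ inside.

Yes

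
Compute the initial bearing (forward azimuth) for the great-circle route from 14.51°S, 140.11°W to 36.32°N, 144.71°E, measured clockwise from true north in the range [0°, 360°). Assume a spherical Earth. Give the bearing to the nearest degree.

Δλ = 144.71 − -140.11 = 284.82°; wrapped into (−180°, 180°]: -75.18°.
θ = atan2( sin Δλ · cos φ₂ , cos φ₁ · sin φ₂ − sin φ₁ · cos φ₂ · cos Δλ )
  = atan2(-0.77892, 0.62504) = -51.255° → normalised to [0°, 360°): 308.745°.

309°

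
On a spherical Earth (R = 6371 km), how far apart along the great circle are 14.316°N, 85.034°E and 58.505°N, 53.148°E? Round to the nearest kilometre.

5577 km

Δλ = 53.148 − 85.034 = -31.886°.
Δφ = 58.505 − 14.316 = 44.189°.
a = sin²(Δφ/2) + cos φ₁ · cos φ₂ · sin²(Δλ/2) = 0.179670.
c = 2·atan2(√a, √(1−a)) = 0.87544 rad → d = 6371·c ≈ 5577.43 km.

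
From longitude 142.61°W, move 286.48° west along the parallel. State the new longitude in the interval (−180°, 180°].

69.09°W

Start at -142.61°; shift −286.48° → -429.09°.
-429.09° lies outside (−180°, 180°]; add 360° → -69.09°.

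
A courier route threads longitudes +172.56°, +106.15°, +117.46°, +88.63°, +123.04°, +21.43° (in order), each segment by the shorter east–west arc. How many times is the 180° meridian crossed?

0

Leg 1: +172.56° → +106.15°, shortest Δλ = -66.41° (west) — does not cross 180°.
Leg 2: +106.15° → +117.46°, shortest Δλ = 11.31° (east) — does not cross 180°.
Leg 3: +117.46° → +88.63°, shortest Δλ = -28.83° (west) — does not cross 180°.
Leg 4: +88.63° → +123.04°, shortest Δλ = 34.41° (east) — does not cross 180°.
Leg 5: +123.04° → +21.43°, shortest Δλ = -101.61° (west) — does not cross 180°.
Total crossings: 0.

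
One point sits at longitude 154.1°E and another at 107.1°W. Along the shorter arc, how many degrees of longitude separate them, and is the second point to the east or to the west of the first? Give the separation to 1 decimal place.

98.8° east

Raw difference: -107.1 − 154.1 = -261.2°.
Normalise into (−180°, 180°]: -261.2° + 360° = 98.8°.
Positive ⇒ the second point lies to the east; separation 98.8°.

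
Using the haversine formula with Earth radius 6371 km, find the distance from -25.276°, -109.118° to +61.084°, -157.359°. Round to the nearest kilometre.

10534 km

Δλ = -157.359 − -109.118 = -48.241°.
Δφ = 61.084 − -25.276 = 86.360°.
a = sin²(Δφ/2) + cos φ₁ · cos φ₂ · sin²(Δλ/2) = 0.541275.
c = 2·atan2(√a, √(1−a)) = 1.65344 rad → d = 6371·c ≈ 10534.07 km.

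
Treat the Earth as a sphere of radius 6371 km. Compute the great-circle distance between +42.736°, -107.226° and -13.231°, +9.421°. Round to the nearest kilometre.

13168 km

Δλ = 9.421 − -107.226 = 116.647°.
Δφ = -13.231 − 42.736 = -55.967°.
a = sin²(Δφ/2) + cos φ₁ · cos φ₂ · sin²(Δλ/2) = 0.737995.
c = 2·atan2(√a, √(1−a)) = 2.06689 rad → d = 6371·c ≈ 13168.13 km.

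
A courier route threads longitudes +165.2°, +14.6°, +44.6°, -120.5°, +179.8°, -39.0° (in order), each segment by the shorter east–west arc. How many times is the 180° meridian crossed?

2

Leg 1: +165.2° → +14.6°, shortest Δλ = -150.6° (west) — does not cross 180°.
Leg 2: +14.6° → +44.6°, shortest Δλ = 30.0° (east) — does not cross 180°.
Leg 3: +44.6° → -120.5°, shortest Δλ = -165.1° (west) — does not cross 180°.
Leg 4: -120.5° → +179.8°, shortest Δλ = -59.7° (west) — crosses 180°.
Leg 5: +179.8° → -39.0°, shortest Δλ = 141.2° (east) — crosses 180°.
Total crossings: 2.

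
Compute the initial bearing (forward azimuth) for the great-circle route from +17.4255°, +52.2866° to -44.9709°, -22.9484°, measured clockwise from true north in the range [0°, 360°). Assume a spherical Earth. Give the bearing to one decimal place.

Δλ = -22.9484 − 52.2866 = -75.2350°.
θ = atan2( sin Δλ · cos φ₂ , cos φ₁ · sin φ₂ − sin φ₁ · cos φ₂ · cos Δλ )
  = atan2(-0.68410, -0.72831) = -136.793° → normalised to [0°, 360°): 223.207°.

223.2°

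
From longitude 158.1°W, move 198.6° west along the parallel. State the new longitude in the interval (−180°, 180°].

Start at -158.1°; shift −198.6° → -356.7°.
-356.7° lies outside (−180°, 180°]; add 360° → +3.3°.

3.3°E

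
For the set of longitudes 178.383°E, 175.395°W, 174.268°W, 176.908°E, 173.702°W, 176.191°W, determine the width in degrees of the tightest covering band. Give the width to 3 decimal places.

9.390°

Sort the longitudes: -176.191°, -175.395°, -174.268°, -173.702°, +176.908°, +178.383°.
Eastward gaps between consecutive values (wrapping around): 0.796°, 1.127°, 0.566°, 350.610°, 1.475°, 5.426°.
Largest gap = 350.610° ⇒ minimal covering band is its complement: 360° − 350.610° = 9.390°.
Band runs from +176.908° eastward to -173.702°, crossing the antimeridian.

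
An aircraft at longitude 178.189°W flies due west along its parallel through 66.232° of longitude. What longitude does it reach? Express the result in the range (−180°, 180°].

Start at -178.189°; shift −66.232° → -244.421°.
-244.421° lies outside (−180°, 180°]; add 360° → +115.579°.

115.579°E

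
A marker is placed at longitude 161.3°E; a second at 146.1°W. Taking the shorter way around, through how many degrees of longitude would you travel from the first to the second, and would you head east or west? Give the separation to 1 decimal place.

52.6° east

Raw difference: -146.1 − 161.3 = -307.4°.
Normalise into (−180°, 180°]: -307.4° + 360° = 52.6°.
Positive ⇒ the second point lies to the east; separation 52.6°.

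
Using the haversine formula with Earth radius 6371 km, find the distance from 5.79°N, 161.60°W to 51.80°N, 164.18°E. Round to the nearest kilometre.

6003 km

Δλ = 164.18 − -161.60 = 325.78°; wrapped into (−180°, 180°]: -34.22°.
Δφ = 51.80 − 5.79 = 46.01°.
a = sin²(Δφ/2) + cos φ₁ · cos φ₂ · sin²(Δλ/2) = 0.205989.
c = 2·atan2(√a, √(1−a)) = 0.94218 rad → d = 6371·c ≈ 6002.66 km.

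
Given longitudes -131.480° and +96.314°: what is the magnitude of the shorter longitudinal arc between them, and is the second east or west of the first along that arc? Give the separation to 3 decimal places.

132.206° west

Raw difference: 96.314 − -131.480 = 227.794°.
Normalise into (−180°, 180°]: 227.794° − 360° = -132.206°.
Negative ⇒ the second point lies to the west; separation 132.206°.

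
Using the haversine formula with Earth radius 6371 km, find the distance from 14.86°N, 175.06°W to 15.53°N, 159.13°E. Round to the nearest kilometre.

Δλ = 159.13 − -175.06 = 334.19°; wrapped into (−180°, 180°]: -25.81°.
Δφ = 15.53 − 14.86 = 0.67°.
a = sin²(Δφ/2) + cos φ₁ · cos φ₂ · sin²(Δλ/2) = 0.046484.
c = 2·atan2(√a, √(1−a)) = 0.43462 rad → d = 6371·c ≈ 2768.95 km.

2769 km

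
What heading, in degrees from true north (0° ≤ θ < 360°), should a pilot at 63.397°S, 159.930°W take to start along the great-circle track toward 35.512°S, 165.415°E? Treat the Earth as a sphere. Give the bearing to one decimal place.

306.2°

Δλ = 165.415 − -159.930 = 325.345°; wrapped into (−180°, 180°]: -34.655°.
θ = atan2( sin Δλ · cos φ₂ , cos φ₁ · sin φ₂ − sin φ₁ · cos φ₂ · cos Δλ )
  = atan2(-0.46286, 0.33858) = -53.815° → normalised to [0°, 360°): 306.185°.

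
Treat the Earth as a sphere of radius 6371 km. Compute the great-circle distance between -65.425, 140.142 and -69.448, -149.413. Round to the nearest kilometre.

2868 km

Δλ = -149.413 − 140.142 = -289.555°; wrapped into (−180°, 180°]: 70.445°.
Δφ = -69.448 − -65.425 = -4.023°.
a = sin²(Δφ/2) + cos φ₁ · cos φ₂ · sin²(Δλ/2) = 0.049798.
c = 2·atan2(√a, √(1−a)) = 0.45010 rad → d = 6371·c ≈ 2867.57 km.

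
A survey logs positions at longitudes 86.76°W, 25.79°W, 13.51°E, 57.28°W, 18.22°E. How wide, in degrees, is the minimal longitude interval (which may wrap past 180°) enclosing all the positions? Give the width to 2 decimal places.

Sort the longitudes: -86.76°, -57.28°, -25.79°, +13.51°, +18.22°.
Eastward gaps between consecutive values (wrapping around): 29.48°, 31.49°, 39.30°, 4.71°, 255.02°.
Largest gap = 255.02° ⇒ minimal covering band is its complement: 360° − 255.02° = 104.98°.
Band runs from -86.76° eastward to +18.22°.

104.98°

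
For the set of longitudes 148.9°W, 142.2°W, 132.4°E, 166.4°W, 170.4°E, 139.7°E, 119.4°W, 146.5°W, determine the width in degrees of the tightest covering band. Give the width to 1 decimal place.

Sort the longitudes: -166.4°, -148.9°, -146.5°, -142.2°, -119.4°, +132.4°, +139.7°, +170.4°.
Eastward gaps between consecutive values (wrapping around): 17.5°, 2.4°, 4.3°, 22.8°, 251.8°, 7.3°, 30.7°, 23.2°.
Largest gap = 251.8° ⇒ minimal covering band is its complement: 360° − 251.8° = 108.2°.
Band runs from +132.4° eastward to -119.4°, crossing the antimeridian.

108.2°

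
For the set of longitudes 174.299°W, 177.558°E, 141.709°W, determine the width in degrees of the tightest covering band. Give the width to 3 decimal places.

40.733°

Sort the longitudes: -174.299°, -141.709°, +177.558°.
Eastward gaps between consecutive values (wrapping around): 32.590°, 319.267°, 8.143°.
Largest gap = 319.267° ⇒ minimal covering band is its complement: 360° − 319.267° = 40.733°.
Band runs from +177.558° eastward to -141.709°, crossing the antimeridian.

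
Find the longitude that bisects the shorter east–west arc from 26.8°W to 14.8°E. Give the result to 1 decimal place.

6.0°W

Signed shortest Δλ from -26.8° to +14.8° is +41.6°.
Midpoint longitude = -26.8° + (+41.6°)/2 = -26.8° + 20.8° = -6.0°.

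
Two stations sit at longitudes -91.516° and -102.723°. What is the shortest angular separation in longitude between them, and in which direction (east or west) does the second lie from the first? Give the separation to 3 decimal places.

11.207° west

Raw difference: -102.723 − -91.516 = -11.207°.
Normalise into (−180°, 180°]: -11.207° stays -11.207°.
Negative ⇒ the second point lies to the west; separation 11.207°.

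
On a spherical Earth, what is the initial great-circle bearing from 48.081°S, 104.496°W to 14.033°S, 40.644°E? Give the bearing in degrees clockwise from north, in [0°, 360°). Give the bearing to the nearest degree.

Δλ = 40.644 − -104.496 = 145.140°.
θ = atan2( sin Δλ · cos φ₂ , cos φ₁ · sin φ₂ − sin φ₁ · cos φ₂ · cos Δλ )
  = atan2(0.55452, -0.75434) = 143.680° → normalised to [0°, 360°): 143.680°.

144°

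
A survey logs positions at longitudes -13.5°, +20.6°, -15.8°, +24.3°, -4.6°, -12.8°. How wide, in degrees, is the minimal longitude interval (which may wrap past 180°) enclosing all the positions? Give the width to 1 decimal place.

40.1°

Sort the longitudes: -15.8°, -13.5°, -12.8°, -4.6°, +20.6°, +24.3°.
Eastward gaps between consecutive values (wrapping around): 2.3°, 0.7°, 8.2°, 25.2°, 3.7°, 319.9°.
Largest gap = 319.9° ⇒ minimal covering band is its complement: 360° − 319.9° = 40.1°.
Band runs from -15.8° eastward to +24.3°.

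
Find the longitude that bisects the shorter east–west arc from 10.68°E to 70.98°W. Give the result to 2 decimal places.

Signed shortest Δλ from +10.68° to -70.98° is -81.66°.
Midpoint longitude = +10.68° + (-81.66°)/2 = +10.68° − 40.83° = -30.15°.

30.15°W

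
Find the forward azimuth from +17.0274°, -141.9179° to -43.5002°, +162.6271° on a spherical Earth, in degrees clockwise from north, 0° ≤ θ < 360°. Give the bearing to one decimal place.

217.5°

Δλ = 162.6271 − -141.9179 = 304.5450°; wrapped into (−180°, 180°]: -55.4550°.
θ = atan2( sin Δλ · cos φ₂ , cos φ₁ · sin φ₂ − sin φ₁ · cos φ₂ · cos Δλ )
  = atan2(-0.59748, -0.77863) = -142.499° → normalised to [0°, 360°): 217.501°.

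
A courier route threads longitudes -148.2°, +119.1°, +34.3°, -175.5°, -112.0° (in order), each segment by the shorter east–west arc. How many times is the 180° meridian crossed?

2

Leg 1: -148.2° → +119.1°, shortest Δλ = -92.7° (west) — crosses 180°.
Leg 2: +119.1° → +34.3°, shortest Δλ = -84.8° (west) — does not cross 180°.
Leg 3: +34.3° → -175.5°, shortest Δλ = 150.2° (east) — crosses 180°.
Leg 4: -175.5° → -112.0°, shortest Δλ = 63.5° (east) — does not cross 180°.
Total crossings: 2.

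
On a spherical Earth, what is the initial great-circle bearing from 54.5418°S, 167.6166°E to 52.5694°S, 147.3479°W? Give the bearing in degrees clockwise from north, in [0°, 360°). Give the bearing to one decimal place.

104.4°

Δλ = -147.3479 − 167.6166 = -314.9645°; wrapped into (−180°, 180°]: 45.0355°.
θ = atan2( sin Δλ · cos φ₂ , cos φ₁ · sin φ₂ − sin φ₁ · cos φ₂ · cos Δλ )
  = atan2(0.43005, -0.11080) = 104.448° → normalised to [0°, 360°): 104.448°.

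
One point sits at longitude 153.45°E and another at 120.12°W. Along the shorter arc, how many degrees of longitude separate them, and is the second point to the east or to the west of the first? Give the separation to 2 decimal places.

Raw difference: -120.12 − 153.45 = -273.57°.
Normalise into (−180°, 180°]: -273.57° + 360° = 86.43°.
Positive ⇒ the second point lies to the east; separation 86.43°.

86.43° east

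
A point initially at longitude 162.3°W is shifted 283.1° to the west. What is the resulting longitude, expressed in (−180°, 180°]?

Start at -162.3°; shift −283.1° → -445.4°.
-445.4° lies outside (−180°, 180°]; add 360° → -85.4°.

85.4°W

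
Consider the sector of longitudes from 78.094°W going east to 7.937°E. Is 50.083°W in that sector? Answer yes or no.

Yes

Band width going east from -78.094° to +7.937°: ((7.937 − -78.094) mod 360) = 86.031°.
Offset of -50.083° east of the west edge: ((-50.083 − -78.094) mod 360) = 28.011°.
28.011° ≤ 86.031° ⇒ inside.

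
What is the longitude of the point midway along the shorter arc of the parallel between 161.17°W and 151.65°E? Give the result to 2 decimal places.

175.24°E

Signed shortest Δλ from -161.17° to +151.65° is -47.18°.
Midpoint longitude = -161.17° + (-47.18°)/2 = -161.17° − 23.59° = -184.76°.
Normalise into (−180°, 180°]: +175.24°.
(The naïve average (-161.17 + +151.65)/2 = -4.76° is on the wrong side of the globe.)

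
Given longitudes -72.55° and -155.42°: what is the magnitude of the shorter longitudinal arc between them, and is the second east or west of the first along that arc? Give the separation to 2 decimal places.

Raw difference: -155.42 − -72.55 = -82.87°.
Normalise into (−180°, 180°]: -82.87° stays -82.87°.
Negative ⇒ the second point lies to the west; separation 82.87°.

82.87° west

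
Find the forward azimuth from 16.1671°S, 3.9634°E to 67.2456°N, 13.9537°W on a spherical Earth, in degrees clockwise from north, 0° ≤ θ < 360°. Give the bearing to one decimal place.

Δλ = -13.9537 − 3.9634 = -17.9171°.
θ = atan2( sin Δλ · cos φ₂ , cos φ₁ · sin φ₂ − sin φ₁ · cos φ₂ · cos Δλ )
  = atan2(-0.11899, 0.98818) = -6.866° → normalised to [0°, 360°): 353.134°.

353.1°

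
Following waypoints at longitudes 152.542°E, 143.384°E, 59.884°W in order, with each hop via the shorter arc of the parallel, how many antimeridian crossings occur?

Leg 1: +152.542° → +143.384°, shortest Δλ = -9.158° (west) — does not cross 180°.
Leg 2: +143.384° → -59.884°, shortest Δλ = 156.732° (east) — crosses 180°.
Total crossings: 1.

1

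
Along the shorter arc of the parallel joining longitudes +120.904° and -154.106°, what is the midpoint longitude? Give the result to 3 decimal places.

Signed shortest Δλ from +120.904° to -154.106° is +84.990°.
Midpoint longitude = +120.904° + (+84.990°)/2 = +120.904° + 42.495° = +163.399°.
(The naïve average (+120.904 + -154.106)/2 = -16.601° is on the wrong side of the globe.)

+163.399°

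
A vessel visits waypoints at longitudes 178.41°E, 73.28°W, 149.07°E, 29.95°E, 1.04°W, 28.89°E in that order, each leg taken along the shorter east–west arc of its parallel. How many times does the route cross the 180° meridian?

2

Leg 1: +178.41° → -73.28°, shortest Δλ = 108.31° (east) — crosses 180°.
Leg 2: -73.28° → +149.07°, shortest Δλ = -137.65° (west) — crosses 180°.
Leg 3: +149.07° → +29.95°, shortest Δλ = -119.12° (west) — does not cross 180°.
Leg 4: +29.95° → -1.04°, shortest Δλ = -30.99° (west) — does not cross 180°.
Leg 5: -1.04° → +28.89°, shortest Δλ = 29.93° (east) — does not cross 180°.
Total crossings: 2.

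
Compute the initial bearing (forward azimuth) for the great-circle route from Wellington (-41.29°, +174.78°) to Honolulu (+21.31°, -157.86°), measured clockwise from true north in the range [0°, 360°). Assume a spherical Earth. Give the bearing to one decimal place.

27.6°

Δλ = -157.86 − 174.78 = -332.64°; wrapped into (−180°, 180°]: 27.36°.
θ = atan2( sin Δλ · cos φ₂ , cos φ₁ · sin φ₂ − sin φ₁ · cos φ₂ · cos Δλ )
  = atan2(0.42816, 0.81905) = 27.598° → normalised to [0°, 360°): 27.598°.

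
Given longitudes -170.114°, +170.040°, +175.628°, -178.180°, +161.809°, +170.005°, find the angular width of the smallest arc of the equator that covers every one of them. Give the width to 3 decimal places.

28.077°

Sort the longitudes: -178.180°, -170.114°, +161.809°, +170.005°, +170.040°, +175.628°.
Eastward gaps between consecutive values (wrapping around): 8.066°, 331.923°, 8.196°, 0.035°, 5.588°, 6.192°.
Largest gap = 331.923° ⇒ minimal covering band is its complement: 360° − 331.923° = 28.077°.
Band runs from +161.809° eastward to -170.114°, crossing the antimeridian.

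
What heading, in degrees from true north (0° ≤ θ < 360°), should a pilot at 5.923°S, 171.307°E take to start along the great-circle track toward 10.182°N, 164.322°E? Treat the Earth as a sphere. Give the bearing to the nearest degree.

Δλ = 164.322 − 171.307 = -6.985°.
θ = atan2( sin Δλ · cos φ₂ , cos φ₁ · sin φ₂ − sin φ₁ · cos φ₂ · cos Δλ )
  = atan2(-0.11969, 0.27664) = -23.396° → normalised to [0°, 360°): 336.604°.

337°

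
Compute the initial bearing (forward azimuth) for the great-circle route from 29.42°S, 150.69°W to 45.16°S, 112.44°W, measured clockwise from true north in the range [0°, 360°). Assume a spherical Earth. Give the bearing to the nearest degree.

Δλ = -112.44 − -150.69 = 38.25°.
θ = atan2( sin Δλ · cos φ₂ , cos φ₁ · sin φ₂ − sin φ₁ · cos φ₂ · cos Δλ )
  = atan2(0.43654, -0.34563) = 128.370° → normalised to [0°, 360°): 128.370°.

128°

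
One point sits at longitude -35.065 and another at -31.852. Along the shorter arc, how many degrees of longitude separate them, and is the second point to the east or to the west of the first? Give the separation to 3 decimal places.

Raw difference: -31.852 − -35.065 = 3.213°.
Normalise into (−180°, 180°]: 3.213° stays 3.213°.
Positive ⇒ the second point lies to the east; separation 3.213°.

3.213° east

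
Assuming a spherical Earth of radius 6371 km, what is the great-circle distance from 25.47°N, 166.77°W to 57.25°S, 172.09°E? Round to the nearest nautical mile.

Δλ = 172.09 − -166.77 = 338.86°; wrapped into (−180°, 180°]: -21.14°.
Δφ = -57.25 − 25.47 = -82.72°.
a = sin²(Δφ/2) + cos φ₁ · cos φ₂ · sin²(Δλ/2) = 0.453075.
c = 2·atan2(√a, √(1−a)) = 1.47681 rad → d = 6371·c ≈ 9408.74 km ≈ 5080.31 nmi.

5080 nmi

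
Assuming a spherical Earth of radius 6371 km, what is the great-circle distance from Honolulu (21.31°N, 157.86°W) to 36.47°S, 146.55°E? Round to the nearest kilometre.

8677 km

Δλ = 146.55 − -157.86 = 304.41°; wrapped into (−180°, 180°]: -55.59°.
Δφ = -36.47 − 21.31 = -57.78°.
a = sin²(Δφ/2) + cos φ₁ · cos φ₂ · sin²(Δλ/2) = 0.396320.
c = 2·atan2(√a, √(1−a)) = 1.36192 rad → d = 6371·c ≈ 8676.80 km.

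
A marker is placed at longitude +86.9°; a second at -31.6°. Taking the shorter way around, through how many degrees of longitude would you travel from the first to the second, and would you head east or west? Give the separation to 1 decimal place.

Raw difference: -31.6 − 86.9 = -118.5°.
Normalise into (−180°, 180°]: -118.5° stays -118.5°.
Negative ⇒ the second point lies to the west; separation 118.5°.

118.5° west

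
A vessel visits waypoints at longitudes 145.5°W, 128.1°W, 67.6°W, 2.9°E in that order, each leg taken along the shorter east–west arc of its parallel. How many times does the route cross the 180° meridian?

0

Leg 1: -145.5° → -128.1°, shortest Δλ = 17.4° (east) — does not cross 180°.
Leg 2: -128.1° → -67.6°, shortest Δλ = 60.5° (east) — does not cross 180°.
Leg 3: -67.6° → +2.9°, shortest Δλ = 70.5° (east) — does not cross 180°.
Total crossings: 0.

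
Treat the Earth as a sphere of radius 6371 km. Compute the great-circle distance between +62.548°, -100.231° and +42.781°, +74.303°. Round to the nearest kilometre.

8293 km

Δλ = 74.303 − -100.231 = 174.534°.
Δφ = 42.781 − 62.548 = -19.767°.
a = sin²(Δφ/2) + cos φ₁ · cos φ₂ · sin²(Δλ/2) = 0.367050.
c = 2·atan2(√a, √(1−a)) = 1.30166 rad → d = 6371·c ≈ 8292.87 km.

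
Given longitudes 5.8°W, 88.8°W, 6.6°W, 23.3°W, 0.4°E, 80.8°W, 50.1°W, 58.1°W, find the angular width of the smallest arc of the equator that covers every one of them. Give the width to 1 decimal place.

Sort the longitudes: -88.8°, -80.8°, -58.1°, -50.1°, -23.3°, -6.6°, -5.8°, +0.4°.
Eastward gaps between consecutive values (wrapping around): 8.0°, 22.7°, 8.0°, 26.8°, 16.7°, 0.8°, 6.2°, 270.8°.
Largest gap = 270.8° ⇒ minimal covering band is its complement: 360° − 270.8° = 89.2°.
Band runs from -88.8° eastward to +0.4°.

89.2°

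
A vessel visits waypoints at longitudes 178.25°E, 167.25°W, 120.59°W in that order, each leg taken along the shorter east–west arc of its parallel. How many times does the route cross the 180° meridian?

1

Leg 1: +178.25° → -167.25°, shortest Δλ = 14.5° (east) — crosses 180°.
Leg 2: -167.25° → -120.59°, shortest Δλ = 46.66° (east) — does not cross 180°.
Total crossings: 1.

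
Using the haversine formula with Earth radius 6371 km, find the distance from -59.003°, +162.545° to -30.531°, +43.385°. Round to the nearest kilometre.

Δλ = 43.385 − 162.545 = -119.160°.
Δφ = -30.531 − -59.003 = 28.472°.
a = sin²(Δφ/2) + cos φ₁ · cos φ₂ · sin²(Δλ/2) = 0.390341.
c = 2·atan2(√a, √(1−a)) = 1.34968 rad → d = 6371·c ≈ 8598.81 km.

8599 km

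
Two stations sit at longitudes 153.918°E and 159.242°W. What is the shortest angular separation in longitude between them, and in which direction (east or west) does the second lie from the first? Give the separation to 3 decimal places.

Raw difference: -159.242 − 153.918 = -313.16°.
Normalise into (−180°, 180°]: -313.16° + 360° = 46.84°.
Positive ⇒ the second point lies to the east; separation 46.840°.

46.840° east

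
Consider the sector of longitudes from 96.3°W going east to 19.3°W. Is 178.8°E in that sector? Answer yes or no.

Band width going east from -96.3° to -19.3°: ((-19.3 − -96.3) mod 360) = 77.0°.
Offset of +178.8° east of the west edge: ((178.8 − -96.3) mod 360) = 275.1°.
275.1° > 77.0° ⇒ outside.

No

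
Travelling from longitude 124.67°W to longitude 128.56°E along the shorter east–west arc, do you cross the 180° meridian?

Yes

Naïve |128.56 − -124.67| = 253.23° > 180°, so the shorter arc goes the other way round — across 180°.
Signed shortest Δλ = ((128.56 − -124.67 + 180) mod 360) − 180 = -106.77°.
Going west by 106.77° from -124.67° passes through 180° before reaching +128.56°.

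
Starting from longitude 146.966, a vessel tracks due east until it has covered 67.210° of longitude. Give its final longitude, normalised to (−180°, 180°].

Start at +146.966°; shift +67.210° → +214.176°.
+214.176° lies outside (−180°, 180°]; subtract 360° → -145.824°.

-145.824°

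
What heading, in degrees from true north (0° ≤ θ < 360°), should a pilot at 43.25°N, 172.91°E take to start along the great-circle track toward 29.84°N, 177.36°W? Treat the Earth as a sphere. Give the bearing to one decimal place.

146.7°

Δλ = -177.36 − 172.91 = -350.27°; wrapped into (−180°, 180°]: 9.73°.
θ = atan2( sin Δλ · cos φ₂ , cos φ₁ · sin φ₂ − sin φ₁ · cos φ₂ · cos Δλ )
  = atan2(0.14660, -0.22337) = 146.723° → normalised to [0°, 360°): 146.723°.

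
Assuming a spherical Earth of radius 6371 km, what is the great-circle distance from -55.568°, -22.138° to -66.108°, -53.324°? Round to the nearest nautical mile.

1092 nmi

Δλ = -53.324 − -22.138 = -31.186°.
Δφ = -66.108 − -55.568 = -10.540°.
a = sin²(Δφ/2) + cos φ₁ · cos φ₂ · sin²(Δλ/2) = 0.024983.
c = 2·atan2(√a, √(1−a)) = 0.31745 rad → d = 6371·c ≈ 2022.48 km ≈ 1092.05 nmi.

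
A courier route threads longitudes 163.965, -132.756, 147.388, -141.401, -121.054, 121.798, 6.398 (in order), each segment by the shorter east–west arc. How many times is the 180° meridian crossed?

Leg 1: +163.965° → -132.756°, shortest Δλ = 63.279° (east) — crosses 180°.
Leg 2: -132.756° → +147.388°, shortest Δλ = -79.856° (west) — crosses 180°.
Leg 3: +147.388° → -141.401°, shortest Δλ = 71.211° (east) — crosses 180°.
Leg 4: -141.401° → -121.054°, shortest Δλ = 20.347° (east) — does not cross 180°.
Leg 5: -121.054° → +121.798°, shortest Δλ = -117.148° (west) — crosses 180°.
Leg 6: +121.798° → +6.398°, shortest Δλ = -115.4° (west) — does not cross 180°.
Total crossings: 4.

4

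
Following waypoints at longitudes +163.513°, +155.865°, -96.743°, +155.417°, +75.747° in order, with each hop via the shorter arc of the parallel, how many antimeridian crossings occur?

Leg 1: +163.513° → +155.865°, shortest Δλ = -7.648° (west) — does not cross 180°.
Leg 2: +155.865° → -96.743°, shortest Δλ = 107.392° (east) — crosses 180°.
Leg 3: -96.743° → +155.417°, shortest Δλ = -107.84° (west) — crosses 180°.
Leg 4: +155.417° → +75.747°, shortest Δλ = -79.67° (west) — does not cross 180°.
Total crossings: 2.

2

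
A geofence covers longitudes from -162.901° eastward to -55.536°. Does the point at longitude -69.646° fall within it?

Yes

Band width going east from -162.901° to -55.536°: ((-55.536 − -162.901) mod 360) = 107.365°.
Offset of -69.646° east of the west edge: ((-69.646 − -162.901) mod 360) = 93.255°.
93.255° ≤ 107.365° ⇒ inside.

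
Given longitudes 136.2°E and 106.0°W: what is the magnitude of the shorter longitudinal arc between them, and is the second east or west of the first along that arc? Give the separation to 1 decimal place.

117.8° east

Raw difference: -106.0 − 136.2 = -242.2°.
Normalise into (−180°, 180°]: -242.2° + 360° = 117.8°.
Positive ⇒ the second point lies to the east; separation 117.8°.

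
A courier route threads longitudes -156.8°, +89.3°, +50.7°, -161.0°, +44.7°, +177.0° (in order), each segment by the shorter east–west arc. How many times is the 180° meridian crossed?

Leg 1: -156.8° → +89.3°, shortest Δλ = -113.9° (west) — crosses 180°.
Leg 2: +89.3° → +50.7°, shortest Δλ = -38.6° (west) — does not cross 180°.
Leg 3: +50.7° → -161.0°, shortest Δλ = 148.3° (east) — crosses 180°.
Leg 4: -161.0° → +44.7°, shortest Δλ = -154.3° (west) — crosses 180°.
Leg 5: +44.7° → +177.0°, shortest Δλ = 132.3° (east) — does not cross 180°.
Total crossings: 3.

3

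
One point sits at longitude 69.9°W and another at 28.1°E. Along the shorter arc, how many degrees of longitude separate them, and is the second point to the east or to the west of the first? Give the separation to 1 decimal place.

Raw difference: 28.1 − -69.9 = 98.0°.
Normalise into (−180°, 180°]: 98.0° stays 98.0°.
Positive ⇒ the second point lies to the east; separation 98.0°.

98.0° east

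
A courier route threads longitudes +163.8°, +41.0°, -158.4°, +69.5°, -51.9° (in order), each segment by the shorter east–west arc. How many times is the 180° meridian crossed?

2

Leg 1: +163.8° → +41.0°, shortest Δλ = -122.8° (west) — does not cross 180°.
Leg 2: +41.0° → -158.4°, shortest Δλ = 160.6° (east) — crosses 180°.
Leg 3: -158.4° → +69.5°, shortest Δλ = -132.1° (west) — crosses 180°.
Leg 4: +69.5° → -51.9°, shortest Δλ = -121.4° (west) — does not cross 180°.
Total crossings: 2.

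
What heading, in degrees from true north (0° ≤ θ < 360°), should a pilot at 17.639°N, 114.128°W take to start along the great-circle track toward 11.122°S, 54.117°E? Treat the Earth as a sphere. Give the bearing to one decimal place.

61.8°

Δλ = 54.117 − -114.128 = 168.245°.
θ = atan2( sin Δλ · cos φ₂ , cos φ₁ · sin φ₂ − sin φ₁ · cos φ₂ · cos Δλ )
  = atan2(0.19990, 0.10726) = 61.783° → normalised to [0°, 360°): 61.783°.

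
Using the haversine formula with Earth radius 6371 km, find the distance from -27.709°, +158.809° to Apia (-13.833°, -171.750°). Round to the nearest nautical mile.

1844 nmi

Δλ = -171.750 − 158.809 = -330.559°; wrapped into (−180°, 180°]: 29.441°.
Δφ = -13.833 − -27.709 = 13.876°.
a = sin²(Δφ/2) + cos φ₁ · cos φ₂ · sin²(Δλ/2) = 0.070098.
c = 2·atan2(√a, √(1−a)) = 0.53591 rad → d = 6371·c ≈ 3414.28 km ≈ 1843.56 nmi.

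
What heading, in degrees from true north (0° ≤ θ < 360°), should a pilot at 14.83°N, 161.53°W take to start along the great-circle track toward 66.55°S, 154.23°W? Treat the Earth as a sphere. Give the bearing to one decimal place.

Δλ = -154.23 − -161.53 = 7.30°.
θ = atan2( sin Δλ · cos φ₂ , cos φ₁ · sin φ₂ − sin φ₁ · cos φ₂ · cos Δλ )
  = atan2(0.05057, -0.98788) = 177.070° → normalised to [0°, 360°): 177.070°.

177.1°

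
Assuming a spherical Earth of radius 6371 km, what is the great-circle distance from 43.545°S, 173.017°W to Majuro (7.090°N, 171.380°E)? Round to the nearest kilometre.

Δλ = 171.380 − -173.017 = 344.397°; wrapped into (−180°, 180°]: -15.603°.
Δφ = 7.090 − -43.545 = 50.635°.
a = sin²(Δφ/2) + cos φ₁ · cos φ₂ · sin²(Δλ/2) = 0.196124.
c = 2·atan2(√a, √(1−a)) = 0.91757 rad → d = 6371·c ≈ 5845.84 km.

5846 km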